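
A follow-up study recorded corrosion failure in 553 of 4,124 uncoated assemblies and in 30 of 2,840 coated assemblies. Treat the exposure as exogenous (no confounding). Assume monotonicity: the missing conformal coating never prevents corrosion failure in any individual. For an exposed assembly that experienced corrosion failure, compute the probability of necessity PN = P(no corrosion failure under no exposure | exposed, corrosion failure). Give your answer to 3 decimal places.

p₁ = P(outcome | exposed) = 553/4124 = 0.13409
p₀ = P(outcome | unexposed) = 30/2840 = 0.010563
Under exogeneity and monotonicity, PN = (p₁ − p₀) / p₁.
PN = (0.13409 − 0.010563) / 0.13409 = 0.12353 / 0.13409 ≈ 0.9212

PN ≈ 0.921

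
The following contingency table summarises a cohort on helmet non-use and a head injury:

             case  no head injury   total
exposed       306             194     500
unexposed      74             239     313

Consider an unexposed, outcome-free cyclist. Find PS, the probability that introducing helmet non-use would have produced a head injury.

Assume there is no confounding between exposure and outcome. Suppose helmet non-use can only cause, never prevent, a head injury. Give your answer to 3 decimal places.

PS ≈ 0.492

p₁ = P(outcome | exposed) = 306/500 = 0.612
p₀ = P(outcome | unexposed) = 74/313 = 0.23642
Under exogeneity and monotonicity, PS = (p₁ − p₀)/(1 − p₀).
PS = (0.612 − 0.23642) / 0.76358 ≈ 0.4919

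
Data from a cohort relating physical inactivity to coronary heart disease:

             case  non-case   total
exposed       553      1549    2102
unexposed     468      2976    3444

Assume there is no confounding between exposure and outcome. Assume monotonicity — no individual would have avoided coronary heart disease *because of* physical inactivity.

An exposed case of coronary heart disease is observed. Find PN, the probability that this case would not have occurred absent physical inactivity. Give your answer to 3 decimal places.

PN ≈ 0.483

p₁ = P(outcome | exposed) = 553/2102 = 0.26308
p₀ = P(outcome | unexposed) = 468/3444 = 0.13589
Under exogeneity and monotonicity, PN = (p₁ − p₀)/p₁.
PN = (0.26308 − 0.13589) / 0.26308 ≈ 0.4835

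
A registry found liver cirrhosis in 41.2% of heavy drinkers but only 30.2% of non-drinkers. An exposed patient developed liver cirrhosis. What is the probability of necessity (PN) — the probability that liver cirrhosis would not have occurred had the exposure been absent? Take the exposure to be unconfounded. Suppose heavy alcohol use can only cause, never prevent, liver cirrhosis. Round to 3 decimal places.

PN ≈ 0.267

p₁ = 0.412, p₀ = 0.302.
Under exogeneity and monotonicity, PN = (p₁ − p₀) / p₁.
PN = (0.412 − 0.302) / 0.412 = 0.11 / 0.412 ≈ 0.2670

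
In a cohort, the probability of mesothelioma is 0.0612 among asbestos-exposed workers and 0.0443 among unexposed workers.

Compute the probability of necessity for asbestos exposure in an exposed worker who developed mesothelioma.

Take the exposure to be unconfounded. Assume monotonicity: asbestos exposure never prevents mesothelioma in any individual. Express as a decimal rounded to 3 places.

PN ≈ 0.276

Let p₁ = 0.0612, p₀ = 0.0443.
Under exogeneity and monotonicity, PN = (p₁ − p₀) / p₁.
PN = (0.0612 − 0.0443) / 0.0612 = 0.0169 / 0.0612 ≈ 0.2761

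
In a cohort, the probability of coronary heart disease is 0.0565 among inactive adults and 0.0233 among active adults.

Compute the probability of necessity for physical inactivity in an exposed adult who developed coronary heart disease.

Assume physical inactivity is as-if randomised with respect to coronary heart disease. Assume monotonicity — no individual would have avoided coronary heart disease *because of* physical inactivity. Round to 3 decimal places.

Let p₁ = 0.0565, p₀ = 0.0233.
Under exogeneity and monotonicity, PN = (p₁ − p₀) / p₁.
PN = (0.0565 − 0.0233) / 0.0565 = 0.0332 / 0.0565 ≈ 0.5876

PN ≈ 0.588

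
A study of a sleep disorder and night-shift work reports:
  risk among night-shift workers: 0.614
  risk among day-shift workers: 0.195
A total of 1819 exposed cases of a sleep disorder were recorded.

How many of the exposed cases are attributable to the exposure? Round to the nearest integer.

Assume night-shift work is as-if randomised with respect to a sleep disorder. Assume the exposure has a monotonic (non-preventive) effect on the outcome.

Let p₁ = 0.614, p₀ = 0.195.
PN = (p₁ − p₀)/p₁ = (0.614 − 0.195) / 0.614 ≈ 0.68241.
Attributable cases ≈ PN × (exposed cases) = 0.68241 × 1819 ≈ 1241.30.

about 1241 cases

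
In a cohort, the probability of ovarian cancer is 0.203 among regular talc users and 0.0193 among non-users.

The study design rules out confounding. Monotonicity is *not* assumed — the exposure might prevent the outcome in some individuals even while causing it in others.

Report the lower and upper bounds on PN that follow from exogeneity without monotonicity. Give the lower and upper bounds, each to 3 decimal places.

Let p₁ = 0.203, p₀ = 0.0193.
Under exogeneity alone the bounds on PN are max{0,(p₁−p₀)/p₁} ≤ PN ≤ min{1,(1−p₀)/p₁}.
  lower = (p₁ − p₀)/p₁ = 0.1837 / 0.203 ≈ 0.9049
  upper = min{1, (1 − p₀)/p₁} = 0.9807 / 0.203 ≈ 4.8310 → capped at 1

0.905 ≤ PN ≤ 1.000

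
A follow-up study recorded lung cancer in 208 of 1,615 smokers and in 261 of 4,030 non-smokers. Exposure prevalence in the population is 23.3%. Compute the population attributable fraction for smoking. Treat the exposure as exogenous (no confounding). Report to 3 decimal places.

PAF ≈ 0.187

p₁ = P(outcome | exposed) = 208/1615 = 0.12879
p₀ = P(outcome | unexposed) = 261/4030 = 0.064764
Overall risk P(Y=1) = π·p₁ + (1−π)·p₀ = 0.233×0.12879 + 0.767×0.064764 = 0.079683.
Under exogeneity, PAF = [P(Y=1) − p₀] / P(Y=1).
PAF = (0.079683 − 0.064764) / 0.079683 ≈ 0.1872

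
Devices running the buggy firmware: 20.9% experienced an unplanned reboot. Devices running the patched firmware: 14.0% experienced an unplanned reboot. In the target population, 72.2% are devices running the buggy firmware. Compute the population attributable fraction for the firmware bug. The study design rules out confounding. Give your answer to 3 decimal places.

PAF ≈ 0.262

p₁ = 0.209, p₀ = 0.14.
Overall risk P(Y=1) = π·p₁ + (1−π)·p₀ = 0.722×0.209 + 0.278×0.14 = 0.18982.
Under exogeneity, PAF = [P(Y=1) − p₀] / P(Y=1).
PAF = (0.18982 − 0.14) / 0.18982 ≈ 0.2625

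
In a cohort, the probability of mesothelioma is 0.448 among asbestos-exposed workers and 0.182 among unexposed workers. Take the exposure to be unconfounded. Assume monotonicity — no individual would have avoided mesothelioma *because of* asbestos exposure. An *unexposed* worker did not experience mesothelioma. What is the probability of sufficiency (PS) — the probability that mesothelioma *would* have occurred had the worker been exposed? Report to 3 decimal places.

PS ≈ 0.325

Let p₁ = 0.448, p₀ = 0.182.
Under exogeneity and monotonicity, PS = (p₁ − p₀) / (1 − p₀).
PS = (0.448 − 0.182) / (1 − 0.182) = 0.266 / 0.818 ≈ 0.3252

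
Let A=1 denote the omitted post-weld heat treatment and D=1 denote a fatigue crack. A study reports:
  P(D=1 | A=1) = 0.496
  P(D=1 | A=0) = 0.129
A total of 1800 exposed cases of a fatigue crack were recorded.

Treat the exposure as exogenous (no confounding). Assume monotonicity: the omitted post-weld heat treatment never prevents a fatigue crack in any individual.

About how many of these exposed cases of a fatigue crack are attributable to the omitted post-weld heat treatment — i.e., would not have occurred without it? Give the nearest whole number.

about 1332 cases

Let p₁ = 0.496, p₀ = 0.129.
PN = (p₁ − p₀)/p₁ = (0.496 − 0.129) / 0.496 ≈ 0.73992.
Attributable cases ≈ PN × (exposed cases) = 0.73992 × 1800 ≈ 1331.85.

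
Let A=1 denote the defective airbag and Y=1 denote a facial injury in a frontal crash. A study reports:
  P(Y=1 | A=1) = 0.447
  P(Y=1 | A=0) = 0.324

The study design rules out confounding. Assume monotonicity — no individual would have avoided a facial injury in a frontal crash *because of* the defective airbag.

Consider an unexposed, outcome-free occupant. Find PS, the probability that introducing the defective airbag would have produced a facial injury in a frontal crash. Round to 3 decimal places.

Let p₁ = 0.447, p₀ = 0.324.
Under exogeneity and monotonicity, PS = (p₁ − p₀) / (1 − p₀).
PS = (0.447 − 0.324) / (1 − 0.324) = 0.123 / 0.676 ≈ 0.1820

PS ≈ 0.182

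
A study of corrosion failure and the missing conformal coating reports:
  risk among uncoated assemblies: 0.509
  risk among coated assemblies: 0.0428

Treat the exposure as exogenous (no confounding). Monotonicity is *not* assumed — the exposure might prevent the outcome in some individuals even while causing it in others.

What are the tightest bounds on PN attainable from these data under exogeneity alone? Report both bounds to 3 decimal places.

0.916 ≤ PN ≤ 1.000

Let p₁ = 0.509, p₀ = 0.0428.
Under exogeneity alone the bounds on PN are max{0,(p₁−p₀)/p₁} ≤ PN ≤ min{1,(1−p₀)/p₁}.
  lower = (p₁ − p₀)/p₁ = 0.4662 / 0.509 ≈ 0.9159
  upper = min{1, (1 − p₀)/p₁} = 0.9572 / 0.509 ≈ 1.8806 → capped at 1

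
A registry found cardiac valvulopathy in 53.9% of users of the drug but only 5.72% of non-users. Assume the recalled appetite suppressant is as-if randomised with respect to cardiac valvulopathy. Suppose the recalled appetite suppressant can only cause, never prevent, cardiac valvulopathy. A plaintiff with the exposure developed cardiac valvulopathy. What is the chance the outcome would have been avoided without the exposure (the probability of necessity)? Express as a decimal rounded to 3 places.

PN ≈ 0.894

p₁ = 0.539, p₀ = 0.0572.
Under exogeneity and monotonicity, PN = (p₁ − p₀) / p₁.
PN = (0.539 − 0.0572) / 0.539 = 0.4818 / 0.539 ≈ 0.8939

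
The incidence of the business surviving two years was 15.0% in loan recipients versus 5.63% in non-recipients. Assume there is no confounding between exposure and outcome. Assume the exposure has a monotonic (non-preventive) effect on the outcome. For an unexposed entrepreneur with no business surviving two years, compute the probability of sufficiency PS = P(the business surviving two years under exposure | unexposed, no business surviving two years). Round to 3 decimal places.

PS ≈ 0.099

p₁ = 0.15, p₀ = 0.0563.
Under exogeneity and monotonicity, PS = (p₁ − p₀) / (1 − p₀).
PS = (0.15 − 0.0563) / (1 − 0.0563) = 0.0937 / 0.9437 ≈ 0.0993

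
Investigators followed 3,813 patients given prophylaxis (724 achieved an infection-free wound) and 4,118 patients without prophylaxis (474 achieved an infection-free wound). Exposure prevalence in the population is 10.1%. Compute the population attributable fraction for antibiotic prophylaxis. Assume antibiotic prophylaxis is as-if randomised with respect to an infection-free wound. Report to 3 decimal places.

PAF ≈ 0.062

p₁ = P(outcome | exposed) = 724/3813 = 0.18988
p₀ = P(outcome | unexposed) = 474/4118 = 0.1151
Overall risk P(Y=1) = π·p₁ + (1−π)·p₀ = 0.101×0.18988 + 0.899×0.1151 = 0.12266.
Under exogeneity, PAF = [P(Y=1) − p₀] / P(Y=1).
PAF = (0.12266 − 0.1151) / 0.12266 ≈ 0.0616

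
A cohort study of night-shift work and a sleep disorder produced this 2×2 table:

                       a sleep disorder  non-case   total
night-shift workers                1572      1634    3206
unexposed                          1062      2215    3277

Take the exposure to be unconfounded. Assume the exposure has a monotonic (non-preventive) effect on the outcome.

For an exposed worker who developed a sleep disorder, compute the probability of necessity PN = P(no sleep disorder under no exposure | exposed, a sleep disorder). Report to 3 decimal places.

p₁ = P(outcome | exposed) = 1572/3206 = 0.49033
p₀ = P(outcome | unexposed) = 1062/3277 = 0.32408
Under exogeneity and monotonicity, PN = (p₁ − p₀) / p₁.
PN = (0.49033 − 0.32408) / 0.49033 = 0.16625 / 0.49033 ≈ 0.3391

PN ≈ 0.339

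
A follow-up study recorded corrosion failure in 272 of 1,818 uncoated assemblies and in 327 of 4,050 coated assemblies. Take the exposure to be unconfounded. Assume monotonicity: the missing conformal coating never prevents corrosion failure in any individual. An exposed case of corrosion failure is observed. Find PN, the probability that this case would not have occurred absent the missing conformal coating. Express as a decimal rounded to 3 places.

p₁ = P(outcome | exposed) = 272/1818 = 0.14961
p₀ = P(outcome | unexposed) = 327/4050 = 0.080741
Under exogeneity and monotonicity, PN = (p₁ − p₀) / p₁.
PN = (0.14961 − 0.080741) / 0.14961 = 0.068874 / 0.14961 ≈ 0.4603

PN ≈ 0.460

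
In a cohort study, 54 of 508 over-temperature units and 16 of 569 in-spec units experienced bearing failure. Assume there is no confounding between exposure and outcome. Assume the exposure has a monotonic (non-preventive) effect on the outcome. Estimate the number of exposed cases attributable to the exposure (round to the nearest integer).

p₁ = P(outcome | exposed) = 54/508 = 0.1063
p₀ = P(outcome | unexposed) = 16/569 = 0.02812
PN = (p₁ − p₀)/p₁ = (0.1063 − 0.02812) / 0.1063 ≈ 0.73547.
Attributable cases ≈ PN × (exposed cases) = 0.73547 × 54 ≈ 39.72.

about 40 cases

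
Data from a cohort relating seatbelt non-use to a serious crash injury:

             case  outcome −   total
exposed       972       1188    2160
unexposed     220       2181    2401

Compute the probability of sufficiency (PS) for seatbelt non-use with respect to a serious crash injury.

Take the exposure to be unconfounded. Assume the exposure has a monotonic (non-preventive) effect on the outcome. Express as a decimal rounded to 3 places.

PS ≈ 0.395

p₁ = P(outcome | exposed) = 972/2160 = 0.45
p₀ = P(outcome | unexposed) = 220/2401 = 0.091628
Under exogeneity and monotonicity, PS = (p₁ − p₀) / (1 − p₀).
PS = (0.45 − 0.091628) / (1 − 0.091628) = 0.35837 / 0.90837 ≈ 0.3945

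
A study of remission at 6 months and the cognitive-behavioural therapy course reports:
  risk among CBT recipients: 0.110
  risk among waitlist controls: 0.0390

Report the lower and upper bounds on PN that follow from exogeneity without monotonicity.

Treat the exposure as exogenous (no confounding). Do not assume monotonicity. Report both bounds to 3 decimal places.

Let p₁ = 0.11, p₀ = 0.039.
Under exogeneity alone the bounds on PN are max{0,(p₁−p₀)/p₁} ≤ PN ≤ min{1,(1−p₀)/p₁}.
  lower = (p₁ − p₀)/p₁ = 0.071 / 0.11 ≈ 0.6455
  upper = min{1, (1 − p₀)/p₁} = 0.961 / 0.11 ≈ 8.7364 → capped at 1

0.645 ≤ PN ≤ 1.000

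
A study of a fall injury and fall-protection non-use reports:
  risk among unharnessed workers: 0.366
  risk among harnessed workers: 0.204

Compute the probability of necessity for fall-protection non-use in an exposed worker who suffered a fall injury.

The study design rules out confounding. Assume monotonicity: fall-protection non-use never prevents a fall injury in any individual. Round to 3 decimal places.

PN ≈ 0.443

Let p₁ = 0.366, p₀ = 0.204.
Under exogeneity and monotonicity, PN = (p₁ − p₀) / p₁.
PN = (0.366 − 0.204) / 0.366 = 0.162 / 0.366 ≈ 0.4426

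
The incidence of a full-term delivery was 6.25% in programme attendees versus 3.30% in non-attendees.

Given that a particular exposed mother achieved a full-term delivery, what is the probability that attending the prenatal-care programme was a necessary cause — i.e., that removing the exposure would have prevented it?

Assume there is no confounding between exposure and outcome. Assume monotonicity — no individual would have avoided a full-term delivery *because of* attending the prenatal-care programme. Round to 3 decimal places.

p₁ = 0.0625, p₀ = 0.033.
Under exogeneity and monotonicity, PN = (p₁ − p₀) / p₁.
PN = (0.0625 − 0.033) / 0.0625 = 0.0295 / 0.0625 ≈ 0.4720

PN ≈ 0.472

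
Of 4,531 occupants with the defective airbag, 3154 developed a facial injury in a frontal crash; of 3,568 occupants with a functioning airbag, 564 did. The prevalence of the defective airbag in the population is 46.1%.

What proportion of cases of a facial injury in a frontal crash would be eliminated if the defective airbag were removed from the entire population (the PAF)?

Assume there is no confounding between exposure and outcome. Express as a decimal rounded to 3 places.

PAF ≈ 0.611

p₁ = P(outcome | exposed) = 3154/4531 = 0.69609
p₀ = P(outcome | unexposed) = 564/3568 = 0.15807
Overall risk P(Y=1) = π·p₁ + (1−π)·p₀ = 0.461×0.69609 + 0.539×0.15807 = 0.4061.
Under exogeneity, PAF = [P(Y=1) − p₀] / P(Y=1).
PAF = (0.4061 − 0.15807) / 0.4061 ≈ 0.6108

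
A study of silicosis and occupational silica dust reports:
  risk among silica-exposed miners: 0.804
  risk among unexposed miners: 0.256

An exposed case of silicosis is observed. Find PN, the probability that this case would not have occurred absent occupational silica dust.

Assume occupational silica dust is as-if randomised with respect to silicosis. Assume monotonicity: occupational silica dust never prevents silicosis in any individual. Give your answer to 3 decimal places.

Let p₁ = 0.804, p₀ = 0.256.
Under exogeneity and monotonicity, PN = (p₁ − p₀) / p₁.
PN = (0.804 − 0.256) / 0.804 = 0.548 / 0.804 ≈ 0.6816

PN ≈ 0.682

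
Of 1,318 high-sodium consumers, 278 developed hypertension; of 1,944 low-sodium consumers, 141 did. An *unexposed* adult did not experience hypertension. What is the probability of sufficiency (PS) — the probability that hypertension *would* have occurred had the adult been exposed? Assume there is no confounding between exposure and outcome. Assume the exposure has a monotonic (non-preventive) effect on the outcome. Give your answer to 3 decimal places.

p₁ = P(outcome | exposed) = 278/1318 = 0.21093
p₀ = P(outcome | unexposed) = 141/1944 = 0.072531
Under exogeneity and monotonicity, PS = (p₁ − p₀) / (1 − p₀).
PS = (0.21093 − 0.072531) / (1 − 0.072531) = 0.13839 / 0.92747 ≈ 0.1492

PS ≈ 0.149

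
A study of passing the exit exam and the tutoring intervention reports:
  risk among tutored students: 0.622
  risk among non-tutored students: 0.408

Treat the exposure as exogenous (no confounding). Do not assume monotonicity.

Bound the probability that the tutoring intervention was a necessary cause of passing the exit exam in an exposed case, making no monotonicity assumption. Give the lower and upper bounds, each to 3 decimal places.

Let p₁ = 0.622, p₀ = 0.408.
Under exogeneity alone the bounds on PN are max{0,(p₁−p₀)/p₁} ≤ PN ≤ min{1,(1−p₀)/p₁}.
  lower = (p₁ − p₀)/p₁ = 0.214 / 0.622 ≈ 0.3441
  upper = min{1, (1 − p₀)/p₁} = 0.592 / 0.622 ≈ 0.9518

0.344 ≤ PN ≤ 0.952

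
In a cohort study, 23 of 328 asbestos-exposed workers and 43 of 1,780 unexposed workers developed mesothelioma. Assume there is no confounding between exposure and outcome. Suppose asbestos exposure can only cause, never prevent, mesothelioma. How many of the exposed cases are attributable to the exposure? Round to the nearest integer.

about 15 cases

p₁ = P(outcome | exposed) = 23/328 = 0.070122
p₀ = P(outcome | unexposed) = 43/1780 = 0.024157
PN = (p₁ − p₀)/p₁ = (0.070122 − 0.024157) / 0.070122 ≈ 0.65550.
Attributable cases ≈ PN × (exposed cases) = 0.65550 × 23 ≈ 15.08.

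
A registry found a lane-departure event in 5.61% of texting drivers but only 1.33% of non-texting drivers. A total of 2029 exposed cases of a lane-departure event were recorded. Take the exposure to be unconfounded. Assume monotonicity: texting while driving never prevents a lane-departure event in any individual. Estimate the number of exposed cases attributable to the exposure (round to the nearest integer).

about 1548 cases

p₁ = 0.0561, p₀ = 0.0133.
PN = (p₁ − p₀)/p₁ = (0.0561 − 0.0133) / 0.0561 ≈ 0.76292.
Attributable cases ≈ PN × (exposed cases) = 0.76292 × 2029 ≈ 1547.97.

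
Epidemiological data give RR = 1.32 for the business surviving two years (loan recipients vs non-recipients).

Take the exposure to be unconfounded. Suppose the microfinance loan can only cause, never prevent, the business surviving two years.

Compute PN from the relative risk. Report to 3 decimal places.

Under exogeneity and monotonicity, PN = (RR − 1) / RR = 1 − 1/RR.
PN = (1.32 − 1) / 1.32 = 0.32 / 1.32 ≈ 0.2424

PN ≈ 0.242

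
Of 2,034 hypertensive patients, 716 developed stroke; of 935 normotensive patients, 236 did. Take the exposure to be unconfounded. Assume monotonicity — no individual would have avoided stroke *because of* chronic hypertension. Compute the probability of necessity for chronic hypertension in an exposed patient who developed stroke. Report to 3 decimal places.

p₁ = P(outcome | exposed) = 716/2034 = 0.35202
p₀ = P(outcome | unexposed) = 236/935 = 0.25241
Under exogeneity and monotonicity, PN = (p₁ − p₀) / p₁.
PN = (0.35202 − 0.25241) / 0.35202 = 0.099609 / 0.35202 ≈ 0.2830

PN ≈ 0.283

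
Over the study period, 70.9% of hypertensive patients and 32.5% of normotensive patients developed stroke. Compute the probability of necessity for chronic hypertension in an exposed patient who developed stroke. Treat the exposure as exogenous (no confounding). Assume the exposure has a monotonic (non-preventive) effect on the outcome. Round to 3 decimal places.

PN ≈ 0.542

p₁ = 0.709, p₀ = 0.325.
Under exogeneity and monotonicity, PN = (p₁ − p₀) / p₁.
PN = (0.709 − 0.325) / 0.709 = 0.384 / 0.709 ≈ 0.5416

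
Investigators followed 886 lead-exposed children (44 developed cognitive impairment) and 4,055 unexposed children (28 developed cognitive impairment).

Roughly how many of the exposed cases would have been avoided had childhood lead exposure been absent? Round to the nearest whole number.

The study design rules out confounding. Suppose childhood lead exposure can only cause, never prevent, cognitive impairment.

about 38 cases

p₁ = P(outcome | exposed) = 44/886 = 0.049661
p₀ = P(outcome | unexposed) = 28/4055 = 0.0069051
PN = (p₁ − p₀)/p₁ = (0.049661 − 0.0069051) / 0.049661 ≈ 0.86096.
Attributable cases ≈ PN × (exposed cases) = 0.86096 × 44 ≈ 37.88.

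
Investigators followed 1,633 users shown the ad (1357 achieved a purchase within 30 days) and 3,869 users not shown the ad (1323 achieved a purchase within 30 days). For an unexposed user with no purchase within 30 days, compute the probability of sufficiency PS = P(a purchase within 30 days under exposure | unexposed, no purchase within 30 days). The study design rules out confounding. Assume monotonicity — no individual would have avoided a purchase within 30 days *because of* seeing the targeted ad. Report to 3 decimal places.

p₁ = P(outcome | exposed) = 1357/1633 = 0.83099
p₀ = P(outcome | unexposed) = 1323/3869 = 0.34195
Under exogeneity and monotonicity, PS = (p₁ − p₀) / (1 − p₀).
PS = (0.83099 − 0.34195) / (1 − 0.34195) = 0.48904 / 0.65805 ≈ 0.7432

PS ≈ 0.743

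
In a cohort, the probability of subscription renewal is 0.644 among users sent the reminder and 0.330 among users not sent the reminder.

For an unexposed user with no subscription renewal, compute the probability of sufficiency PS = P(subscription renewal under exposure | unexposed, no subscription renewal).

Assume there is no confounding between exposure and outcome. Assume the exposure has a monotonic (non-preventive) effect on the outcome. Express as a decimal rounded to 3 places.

Let p₁ = 0.644, p₀ = 0.33.
Under exogeneity and monotonicity, PS = (p₁ − p₀) / (1 − p₀).
PS = (0.644 − 0.33) / (1 − 0.33) = 0.314 / 0.67 ≈ 0.4687

PS ≈ 0.469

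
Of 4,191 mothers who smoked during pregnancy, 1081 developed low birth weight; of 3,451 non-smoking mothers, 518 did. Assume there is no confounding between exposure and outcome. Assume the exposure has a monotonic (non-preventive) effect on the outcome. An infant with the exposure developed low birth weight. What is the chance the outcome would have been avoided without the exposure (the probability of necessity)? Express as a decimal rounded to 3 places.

PN ≈ 0.418

p₁ = P(outcome | exposed) = 1081/4191 = 0.25793
p₀ = P(outcome | unexposed) = 518/3451 = 0.1501
Under exogeneity and monotonicity, PN = (p₁ − p₀) / p₁.
PN = (0.25793 − 0.1501) / 0.25793 = 0.10783 / 0.25793 ≈ 0.4181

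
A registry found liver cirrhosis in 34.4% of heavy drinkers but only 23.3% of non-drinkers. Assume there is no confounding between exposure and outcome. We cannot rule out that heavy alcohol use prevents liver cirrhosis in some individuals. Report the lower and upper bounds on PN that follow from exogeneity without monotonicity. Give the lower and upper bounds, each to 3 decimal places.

p₁ = 0.344, p₀ = 0.233.
Under exogeneity alone the bounds on PN are max{0,(p₁−p₀)/p₁} ≤ PN ≤ min{1,(1−p₀)/p₁}.
  lower = (p₁ − p₀)/p₁ = 0.111 / 0.344 ≈ 0.3227
  upper = min{1, (1 − p₀)/p₁} = 0.767 / 0.344 ≈ 2.2297 → capped at 1

0.323 ≤ PN ≤ 1.000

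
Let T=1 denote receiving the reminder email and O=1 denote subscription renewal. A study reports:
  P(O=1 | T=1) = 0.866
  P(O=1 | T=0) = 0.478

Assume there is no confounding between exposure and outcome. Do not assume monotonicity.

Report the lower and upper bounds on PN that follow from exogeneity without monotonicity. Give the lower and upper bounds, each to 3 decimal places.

0.448 ≤ PN ≤ 0.603

Let p₁ = 0.866, p₀ = 0.478.
Under exogeneity alone the bounds on PN are max{0,(p₁−p₀)/p₁} ≤ PN ≤ min{1,(1−p₀)/p₁}.
  lower = (p₁ − p₀)/p₁ = 0.388 / 0.866 ≈ 0.4480
  upper = min{1, (1 − p₀)/p₁} = 0.522 / 0.866 ≈ 0.6028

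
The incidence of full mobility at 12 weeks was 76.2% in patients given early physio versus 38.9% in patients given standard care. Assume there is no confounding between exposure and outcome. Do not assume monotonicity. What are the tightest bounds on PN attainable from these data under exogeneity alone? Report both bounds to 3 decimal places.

p₁ = 0.762, p₀ = 0.389.
Under exogeneity alone the bounds on PN are max{0,(p₁−p₀)/p₁} ≤ PN ≤ min{1,(1−p₀)/p₁}.
  lower = (p₁ − p₀)/p₁ = 0.373 / 0.762 ≈ 0.4895
  upper = min{1, (1 − p₀)/p₁} = 0.611 / 0.762 ≈ 0.8018

0.490 ≤ PN ≤ 0.802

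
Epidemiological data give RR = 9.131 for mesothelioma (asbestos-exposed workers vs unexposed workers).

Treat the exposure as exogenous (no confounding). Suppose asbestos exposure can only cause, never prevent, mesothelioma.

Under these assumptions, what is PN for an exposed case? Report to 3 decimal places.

PN ≈ 0.890

Under exogeneity and monotonicity, PN = (RR − 1) / RR = 1 − 1/RR.
PN = (9.131 − 1) / 9.131 = 8.131 / 9.131 ≈ 0.8905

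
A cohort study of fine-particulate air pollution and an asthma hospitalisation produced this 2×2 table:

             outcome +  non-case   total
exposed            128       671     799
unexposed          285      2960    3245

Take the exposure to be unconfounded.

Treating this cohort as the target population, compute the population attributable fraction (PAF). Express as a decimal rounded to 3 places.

PAF ≈ 0.140

p₁ = P(outcome | exposed) = 128/799 = 0.1602
p₀ = P(outcome | unexposed) = 285/3245 = 0.087827
Exposure prevalence π = 799/4044 = 0.19758; overall risk P(Y=1) = 0.10213.
Under exogeneity, PAF = [P(Y=1) − p₀]/P(Y=1).
PAF = (0.10213 − 0.087827) / 0.10213 ≈ 0.1400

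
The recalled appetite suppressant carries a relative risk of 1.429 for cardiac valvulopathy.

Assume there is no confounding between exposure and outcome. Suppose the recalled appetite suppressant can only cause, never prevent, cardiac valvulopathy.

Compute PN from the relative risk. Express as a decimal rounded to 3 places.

Under exogeneity and monotonicity, PN = (RR − 1) / RR = 1 − 1/RR.
PN = (1.429 − 1) / 1.429 = 0.429 / 1.429 ≈ 0.3002

PN ≈ 0.300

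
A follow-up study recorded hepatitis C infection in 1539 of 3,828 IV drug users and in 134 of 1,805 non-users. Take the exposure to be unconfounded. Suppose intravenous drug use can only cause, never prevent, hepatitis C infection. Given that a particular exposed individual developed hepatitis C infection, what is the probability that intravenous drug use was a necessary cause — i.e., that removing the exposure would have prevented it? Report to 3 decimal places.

p₁ = P(outcome | exposed) = 1539/3828 = 0.40204
p₀ = P(outcome | unexposed) = 134/1805 = 0.074238
Under exogeneity and monotonicity, PN = (p₁ − p₀) / p₁.
PN = (0.40204 − 0.074238) / 0.40204 = 0.3278 / 0.40204 ≈ 0.8153

PN ≈ 0.815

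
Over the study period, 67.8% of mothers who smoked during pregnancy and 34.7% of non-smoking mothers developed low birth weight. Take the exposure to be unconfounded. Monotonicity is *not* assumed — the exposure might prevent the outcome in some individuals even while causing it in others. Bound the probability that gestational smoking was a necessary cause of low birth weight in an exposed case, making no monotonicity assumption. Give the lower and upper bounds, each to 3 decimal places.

p₁ = 0.678, p₀ = 0.347.
Under exogeneity alone the bounds on PN are max{0,(p₁−p₀)/p₁} ≤ PN ≤ min{1,(1−p₀)/p₁}.
  lower = (p₁ − p₀)/p₁ = 0.331 / 0.678 ≈ 0.4882
  upper = min{1, (1 − p₀)/p₁} = 0.653 / 0.678 ≈ 0.9631

0.488 ≤ PN ≤ 0.963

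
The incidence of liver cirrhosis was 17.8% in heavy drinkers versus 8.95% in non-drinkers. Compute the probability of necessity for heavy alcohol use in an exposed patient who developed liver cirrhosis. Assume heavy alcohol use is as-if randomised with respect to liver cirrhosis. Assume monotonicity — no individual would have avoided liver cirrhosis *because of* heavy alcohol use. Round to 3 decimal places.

p₁ = 0.178, p₀ = 0.0895.
Under exogeneity and monotonicity, PN = (p₁ − p₀) / p₁.
PN = (0.178 − 0.0895) / 0.178 = 0.0885 / 0.178 ≈ 0.4972

PN ≈ 0.497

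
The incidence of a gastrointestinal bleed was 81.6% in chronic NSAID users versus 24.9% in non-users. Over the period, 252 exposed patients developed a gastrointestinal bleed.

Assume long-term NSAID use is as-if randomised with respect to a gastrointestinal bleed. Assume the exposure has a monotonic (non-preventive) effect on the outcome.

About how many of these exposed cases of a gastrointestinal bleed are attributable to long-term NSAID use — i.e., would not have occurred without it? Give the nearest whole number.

p₁ = 0.816, p₀ = 0.249.
PN = (p₁ − p₀)/p₁ = (0.816 − 0.249) / 0.816 ≈ 0.69485.
Attributable cases ≈ PN × (exposed cases) = 0.69485 × 252 ≈ 175.10.

about 175 cases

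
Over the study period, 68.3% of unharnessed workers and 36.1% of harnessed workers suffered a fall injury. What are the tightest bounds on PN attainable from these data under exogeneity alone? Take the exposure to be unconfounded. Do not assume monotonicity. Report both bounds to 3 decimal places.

0.471 ≤ PN ≤ 0.936

p₁ = 0.683, p₀ = 0.361.
Under exogeneity alone the bounds on PN are max{0,(p₁−p₀)/p₁} ≤ PN ≤ min{1,(1−p₀)/p₁}.
  lower = (p₁ − p₀)/p₁ = 0.322 / 0.683 ≈ 0.4714
  upper = min{1, (1 − p₀)/p₁} = 0.639 / 0.683 ≈ 0.9356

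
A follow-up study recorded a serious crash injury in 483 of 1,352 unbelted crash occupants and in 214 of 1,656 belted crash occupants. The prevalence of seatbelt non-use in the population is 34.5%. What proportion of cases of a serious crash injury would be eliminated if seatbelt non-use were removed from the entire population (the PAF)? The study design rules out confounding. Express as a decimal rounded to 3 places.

p₁ = P(outcome | exposed) = 483/1352 = 0.35725
p₀ = P(outcome | unexposed) = 214/1656 = 0.12923
Overall risk P(Y=1) = π·p₁ + (1−π)·p₀ = 0.345×0.35725 + 0.655×0.12923 = 0.20789.
Under exogeneity, PAF = [P(Y=1) − p₀] / P(Y=1).
PAF = (0.20789 − 0.12923) / 0.20789 ≈ 0.3784

PAF ≈ 0.378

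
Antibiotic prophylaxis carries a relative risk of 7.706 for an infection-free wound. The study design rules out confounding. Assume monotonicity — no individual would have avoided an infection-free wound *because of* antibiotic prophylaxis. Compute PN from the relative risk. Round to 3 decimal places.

PN ≈ 0.870

Under exogeneity and monotonicity, PN = (RR − 1) / RR = 1 − 1/RR.
PN = (7.706 − 1) / 7.706 = 6.706 / 7.706 ≈ 0.8702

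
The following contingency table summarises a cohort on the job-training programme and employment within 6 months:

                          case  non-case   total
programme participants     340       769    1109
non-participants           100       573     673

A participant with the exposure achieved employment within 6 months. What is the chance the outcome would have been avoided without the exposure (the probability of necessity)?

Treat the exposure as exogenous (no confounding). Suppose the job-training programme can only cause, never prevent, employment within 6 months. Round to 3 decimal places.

PN ≈ 0.515

p₁ = P(outcome | exposed) = 340/1109 = 0.30658
p₀ = P(outcome | unexposed) = 100/673 = 0.14859
Under exogeneity and monotonicity, PN = (p₁ − p₀)/p₁.
PN = (0.30658 − 0.14859) / 0.30658 ≈ 0.5153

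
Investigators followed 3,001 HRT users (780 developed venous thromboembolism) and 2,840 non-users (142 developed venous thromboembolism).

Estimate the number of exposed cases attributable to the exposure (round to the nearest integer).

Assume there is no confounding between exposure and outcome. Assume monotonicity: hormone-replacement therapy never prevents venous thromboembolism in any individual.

about 630 cases

p₁ = P(outcome | exposed) = 780/3001 = 0.25991
p₀ = P(outcome | unexposed) = 142/2840 = 0.05
PN = (p₁ − p₀)/p₁ = (0.25991 − 0.05) / 0.25991 ≈ 0.80763.
Attributable cases ≈ PN × (exposed cases) = 0.80763 × 780 ≈ 629.95.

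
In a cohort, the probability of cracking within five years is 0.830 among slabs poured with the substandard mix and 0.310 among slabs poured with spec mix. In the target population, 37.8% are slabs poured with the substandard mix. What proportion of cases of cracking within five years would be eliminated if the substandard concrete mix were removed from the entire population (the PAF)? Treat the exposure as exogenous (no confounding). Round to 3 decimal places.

Let p₁ = 0.83, p₀ = 0.31.
Overall risk P(Y=1) = π·p₁ + (1−π)·p₀ = 0.378×0.83 + 0.622×0.31 = 0.50656.
Under exogeneity, PAF = [P(Y=1) − p₀] / P(Y=1).
PAF = (0.50656 − 0.31) / 0.50656 ≈ 0.3880

PAF ≈ 0.388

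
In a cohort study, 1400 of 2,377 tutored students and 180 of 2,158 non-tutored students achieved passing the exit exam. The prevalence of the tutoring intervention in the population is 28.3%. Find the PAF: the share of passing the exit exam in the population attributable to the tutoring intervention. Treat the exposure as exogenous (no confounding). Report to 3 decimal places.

p₁ = P(outcome | exposed) = 1400/2377 = 0.58898
p₀ = P(outcome | unexposed) = 180/2158 = 0.083411
Overall risk P(Y=1) = π·p₁ + (1−π)·p₀ = 0.283×0.58898 + 0.717×0.083411 = 0.22649.
Under exogeneity, PAF = [P(Y=1) − p₀] / P(Y=1).
PAF = (0.22649 − 0.083411) / 0.22649 ≈ 0.6317

PAF ≈ 0.632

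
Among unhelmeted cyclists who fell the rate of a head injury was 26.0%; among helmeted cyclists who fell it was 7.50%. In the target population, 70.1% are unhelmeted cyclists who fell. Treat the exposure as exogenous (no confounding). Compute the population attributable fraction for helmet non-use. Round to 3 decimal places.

p₁ = 0.26, p₀ = 0.075.
Overall risk P(Y=1) = π·p₁ + (1−π)·p₀ = 0.701×0.26 + 0.299×0.075 = 0.20469.
Under exogeneity, PAF = [P(Y=1) − p₀] / P(Y=1).
PAF = (0.20469 − 0.075) / 0.20469 ≈ 0.6336

PAF ≈ 0.634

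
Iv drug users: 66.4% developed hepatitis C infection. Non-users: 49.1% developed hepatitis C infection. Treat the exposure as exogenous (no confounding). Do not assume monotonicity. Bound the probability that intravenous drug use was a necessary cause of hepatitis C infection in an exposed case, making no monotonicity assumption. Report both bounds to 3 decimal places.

0.261 ≤ PN ≤ 0.767

p₁ = 0.664, p₀ = 0.491.
Under exogeneity alone the bounds on PN are max{0,(p₁−p₀)/p₁} ≤ PN ≤ min{1,(1−p₀)/p₁}.
  lower = (p₁ − p₀)/p₁ = 0.173 / 0.664 ≈ 0.2605
  upper = min{1, (1 − p₀)/p₁} = 0.509 / 0.664 ≈ 0.7666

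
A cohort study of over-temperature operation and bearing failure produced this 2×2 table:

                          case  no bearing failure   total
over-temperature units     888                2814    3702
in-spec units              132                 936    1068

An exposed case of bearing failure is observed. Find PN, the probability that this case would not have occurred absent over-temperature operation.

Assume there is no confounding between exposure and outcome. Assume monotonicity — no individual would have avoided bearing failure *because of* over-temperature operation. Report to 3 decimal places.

p₁ = P(outcome | exposed) = 888/3702 = 0.23987
p₀ = P(outcome | unexposed) = 132/1068 = 0.1236
Under exogeneity and monotonicity, PN = (p₁ − p₀) / p₁.
PN = (0.23987 − 0.1236) / 0.23987 = 0.11627 / 0.23987 ≈ 0.4847

PN ≈ 0.485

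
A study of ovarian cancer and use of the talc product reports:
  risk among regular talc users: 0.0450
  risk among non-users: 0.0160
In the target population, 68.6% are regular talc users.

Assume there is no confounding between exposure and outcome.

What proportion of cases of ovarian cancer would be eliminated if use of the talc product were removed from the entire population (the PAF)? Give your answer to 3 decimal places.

Let p₁ = 0.045, p₀ = 0.016.
Overall risk P(Y=1) = π·p₁ + (1−π)·p₀ = 0.686×0.045 + 0.314×0.016 = 0.035894.
Under exogeneity, PAF = [P(Y=1) − p₀] / P(Y=1).
PAF = (0.035894 − 0.016) / 0.035894 ≈ 0.5542

PAF ≈ 0.554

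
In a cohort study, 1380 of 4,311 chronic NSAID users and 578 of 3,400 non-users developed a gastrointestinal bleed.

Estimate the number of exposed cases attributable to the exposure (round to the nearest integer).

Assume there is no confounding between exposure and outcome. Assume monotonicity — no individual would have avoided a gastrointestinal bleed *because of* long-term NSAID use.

p₁ = P(outcome | exposed) = 1380/4311 = 0.32011
p₀ = P(outcome | unexposed) = 578/3400 = 0.17
PN = (p₁ − p₀)/p₁ = (0.32011 − 0.17) / 0.32011 ≈ 0.46893.
Attributable cases ≈ PN × (exposed cases) = 0.46893 × 1380 ≈ 647.13.

about 647 cases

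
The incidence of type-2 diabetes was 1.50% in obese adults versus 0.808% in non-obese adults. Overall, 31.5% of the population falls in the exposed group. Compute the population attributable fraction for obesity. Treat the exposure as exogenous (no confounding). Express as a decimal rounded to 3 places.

PAF ≈ 0.212

p₁ = 0.015, p₀ = 0.00808.
Overall risk P(Y=1) = π·p₁ + (1−π)·p₀ = 0.315×0.015 + 0.685×0.00808 = 0.01026.
Under exogeneity, PAF = [P(Y=1) − p₀] / P(Y=1).
PAF = (0.01026 − 0.00808) / 0.01026 ≈ 0.2125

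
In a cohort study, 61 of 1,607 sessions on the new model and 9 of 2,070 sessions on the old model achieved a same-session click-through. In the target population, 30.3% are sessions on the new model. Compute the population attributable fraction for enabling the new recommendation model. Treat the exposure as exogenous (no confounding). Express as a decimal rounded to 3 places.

p₁ = P(outcome | exposed) = 61/1607 = 0.037959
p₀ = P(outcome | unexposed) = 9/2070 = 0.0043478
Overall risk P(Y=1) = π·p₁ + (1−π)·p₀ = 0.303×0.037959 + 0.697×0.0043478 = 0.014532.
Under exogeneity, PAF = [P(Y=1) − p₀] / P(Y=1).
PAF = (0.014532 − 0.0043478) / 0.014532 ≈ 0.7008

PAF ≈ 0.701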